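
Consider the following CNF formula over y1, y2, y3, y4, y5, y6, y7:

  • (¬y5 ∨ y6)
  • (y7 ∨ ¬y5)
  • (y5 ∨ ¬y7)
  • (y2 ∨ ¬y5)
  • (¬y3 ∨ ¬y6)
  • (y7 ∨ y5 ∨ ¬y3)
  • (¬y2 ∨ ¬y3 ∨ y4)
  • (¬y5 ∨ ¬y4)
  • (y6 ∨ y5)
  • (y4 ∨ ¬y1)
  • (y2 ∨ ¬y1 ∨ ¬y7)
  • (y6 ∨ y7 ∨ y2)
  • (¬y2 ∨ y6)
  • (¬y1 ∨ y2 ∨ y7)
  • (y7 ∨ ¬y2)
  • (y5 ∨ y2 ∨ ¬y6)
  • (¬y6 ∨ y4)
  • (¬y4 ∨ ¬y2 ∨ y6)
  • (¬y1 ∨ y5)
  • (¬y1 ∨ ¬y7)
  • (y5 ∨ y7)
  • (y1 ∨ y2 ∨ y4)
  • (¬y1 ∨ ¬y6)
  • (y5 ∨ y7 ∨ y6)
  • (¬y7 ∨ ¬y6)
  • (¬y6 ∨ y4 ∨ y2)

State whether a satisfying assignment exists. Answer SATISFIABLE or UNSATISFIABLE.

y6 = True:
  propagation gives y3=False, y4=True, y5=False, y7=False; an empty clause results — contradiction.
y6 = False:
  propagation gives y5=False; an empty clause results — contradiction.
Every branch closes, so no satisfying assignment exists.

UNSATISFIABLE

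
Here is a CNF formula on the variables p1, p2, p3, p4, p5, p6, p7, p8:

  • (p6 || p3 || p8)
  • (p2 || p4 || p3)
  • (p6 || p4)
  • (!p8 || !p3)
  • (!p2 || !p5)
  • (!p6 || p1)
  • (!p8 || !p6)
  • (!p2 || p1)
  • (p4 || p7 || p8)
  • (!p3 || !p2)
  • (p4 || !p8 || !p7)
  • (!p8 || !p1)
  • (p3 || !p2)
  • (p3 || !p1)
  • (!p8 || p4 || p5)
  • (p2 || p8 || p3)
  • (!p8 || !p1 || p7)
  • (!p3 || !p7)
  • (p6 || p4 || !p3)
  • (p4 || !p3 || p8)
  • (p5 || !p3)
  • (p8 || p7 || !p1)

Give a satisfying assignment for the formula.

Pure literal: p4 appears only positively; assign p4 = True.
Branch on p1: take p1 = False.
  then p6 is forced to False.
  then p2 is forced to False.
The remaining clauses are satisfied by p3 = True, p5 = True, p7 = False, p8 = False.
Every clause has at least one true literal under this assignment.
Check each clause:
  1. (p6 || p8 || p3) — p3 is true.
  2. (p4 || p2 || p3) — p3 is true.
  3. (p4 || p6) — p4 is true.
  4. (!p8 || !p3) — !p8 is true.
  5. (!p2 || !p5) — !p2 is true.
  6. (!p6 || p1) — !p6 is true.
  7. (!p6 || !p8) — !p8 is true.
  8. (!p2 || p1) — !p2 is true.
  9. (p8 || p4 || p7) — p4 is true.
  10. (!p3 || !p2) — !p2 is true.
  11. (p4 || !p7 || !p8) — !p8 is true.
  12. (!p8 || !p1) — !p8 is true.
  13. (!p2 || p3) — p3 is true.
  14. (p3 || !p1) — p3 is true.
  15. (p5 || p4 || !p8) — !p8 is true.
  16. (p8 || p3 || p2) — p3 is true.
  17. (p7 || !p1 || !p8) — !p8 is true.
  18. (!p3 || !p7) — !p7 is true.
  19. (!p3 || p4 || p6) — p4 is true.
  20. (p8 || p4 || !p3) — p4 is true.
  21. (!p3 || p5) — p5 is true.
  22. (!p1 || p8 || p7) — !p1 is true.

p1=False, p2=False, p3=True, p4=True, p5=True, p6=False, p7=False, p8=False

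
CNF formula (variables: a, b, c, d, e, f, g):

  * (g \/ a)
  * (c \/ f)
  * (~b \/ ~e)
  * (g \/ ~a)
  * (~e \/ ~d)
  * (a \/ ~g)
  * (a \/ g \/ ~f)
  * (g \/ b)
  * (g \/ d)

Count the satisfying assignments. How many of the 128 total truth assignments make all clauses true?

Split on g, then a.
  g=1, a=1: 15 of the 32 assignments to (b,c,d,e,f) work.
  g=1, a=0: a clause becomes empty — 0.
  g=0, a=1: a clause becomes empty — 0.
  g=0, a=0: a clause becomes empty — 0.
Total: 15 + 0 + 0 + 0 = 15.

15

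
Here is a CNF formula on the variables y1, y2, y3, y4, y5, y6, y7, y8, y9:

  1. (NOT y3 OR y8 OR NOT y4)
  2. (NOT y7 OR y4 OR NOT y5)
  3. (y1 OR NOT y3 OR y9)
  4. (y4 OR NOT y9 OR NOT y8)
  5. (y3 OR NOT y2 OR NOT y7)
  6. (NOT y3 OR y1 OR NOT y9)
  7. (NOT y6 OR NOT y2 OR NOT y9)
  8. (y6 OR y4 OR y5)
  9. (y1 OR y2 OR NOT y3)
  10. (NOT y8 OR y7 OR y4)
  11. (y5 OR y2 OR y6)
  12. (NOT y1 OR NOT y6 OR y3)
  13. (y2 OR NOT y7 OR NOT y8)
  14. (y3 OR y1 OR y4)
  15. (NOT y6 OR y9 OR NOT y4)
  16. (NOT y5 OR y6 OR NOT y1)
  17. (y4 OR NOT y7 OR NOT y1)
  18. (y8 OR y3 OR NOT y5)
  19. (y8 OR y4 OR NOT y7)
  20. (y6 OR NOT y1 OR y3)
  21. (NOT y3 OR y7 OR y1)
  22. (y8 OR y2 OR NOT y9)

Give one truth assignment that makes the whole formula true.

y1=F  y2=T  y3=F  y4=T  y5=F  y6=F  y7=F  y8=F  y9=T

Check each clause:
  1. (y8 OR NOT y3 OR NOT y4) — NOT y3 is true.
  2. (y4 OR NOT y7 OR NOT y5) — NOT y7 is true.
  3. (NOT y3 OR y9 OR y1) — NOT y3 is true.
  4. (NOT y9 OR NOT y8 OR y4) — NOT y8 is true.
  5. (y3 OR NOT y2 OR NOT y7) — NOT y7 is true.
  6. (NOT y3 OR y1 OR NOT y9) — NOT y3 is true.
  7. (NOT y9 OR NOT y6 OR NOT y2) — NOT y6 is true.
  8. (y4 OR y5 OR y6) — y4 is true.
  9. (y1 OR NOT y3 OR y2) — y2 is true.
  10. (y7 OR y4 OR NOT y8) — NOT y8 is true.
  11. (y6 OR y5 OR y2) — y2 is true.
  12. (y3 OR NOT y6 OR NOT y1) — NOT y6 is true.
  13. (NOT y8 OR NOT y7 OR y2) — NOT y8 is true.
  14. (y4 OR y3 OR y1) — y4 is true.
  15. (NOT y6 OR y9 OR NOT y4) — y9 is true.
  16. (NOT y1 OR NOT y5 OR y6) — NOT y5 is true.
  17. (NOT y1 OR NOT y7 OR y4) — NOT y7 is true.
  18. (y3 OR NOT y5 OR y8) — NOT y5 is true.
  19. (y4 OR NOT y7 OR y8) — NOT y7 is true.
  20. (y6 OR NOT y1 OR y3) — NOT y1 is true.
  21. (y7 OR y1 OR NOT y3) — NOT y3 is true.
  22. (y2 OR y8 OR NOT y9) — y2 is true.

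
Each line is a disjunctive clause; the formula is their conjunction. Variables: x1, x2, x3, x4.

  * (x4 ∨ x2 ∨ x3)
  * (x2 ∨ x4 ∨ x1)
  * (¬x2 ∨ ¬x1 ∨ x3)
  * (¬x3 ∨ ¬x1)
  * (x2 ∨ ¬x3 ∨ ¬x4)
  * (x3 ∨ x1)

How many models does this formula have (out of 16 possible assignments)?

The models are:
  x1=0 x2=1 x3=1 x4=0
  x1=0 x2=1 x3=1 x4=1
  x1=1 x2=0 x3=0 x4=1
That's 3 in total.

3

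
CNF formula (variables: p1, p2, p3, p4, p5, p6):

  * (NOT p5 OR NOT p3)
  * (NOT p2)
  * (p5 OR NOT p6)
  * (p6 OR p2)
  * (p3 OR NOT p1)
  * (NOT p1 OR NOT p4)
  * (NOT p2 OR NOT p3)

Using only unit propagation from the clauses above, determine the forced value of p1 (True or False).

False

(NOT p2) stands alone — p2 = False.
From (p6 OR p2) and p2 = False: p6 = True.
(NOT p6 OR p5) with p6 = True leaves only p5, so p5 = True.
(NOT p5 OR NOT p3) with p5 = True leaves only NOT p3, so p3 = False.
(NOT p1 OR p3) with p3 = False leaves only NOT p1, so p1 = False.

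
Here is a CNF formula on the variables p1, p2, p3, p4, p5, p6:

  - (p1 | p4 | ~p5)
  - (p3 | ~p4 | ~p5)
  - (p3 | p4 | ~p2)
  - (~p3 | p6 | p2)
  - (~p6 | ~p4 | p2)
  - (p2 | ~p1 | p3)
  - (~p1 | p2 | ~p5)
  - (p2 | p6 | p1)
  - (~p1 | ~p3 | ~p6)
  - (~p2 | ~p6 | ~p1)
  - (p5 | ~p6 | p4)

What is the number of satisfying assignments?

Split on p2, then p1.
  p2=T, p1=T: 5 of the 16 assignments to (p3,p4,p5,p6) work.
  p2=T, p1=F: 7 of the 16 assignments to (p3,p4,p5,p6) work.
  p2=F, p1=T: a clause becomes empty — 0.
  p2=F, p1=F: a clause becomes empty — 0.
Total: 5 + 7 + 0 + 0 = 12.

12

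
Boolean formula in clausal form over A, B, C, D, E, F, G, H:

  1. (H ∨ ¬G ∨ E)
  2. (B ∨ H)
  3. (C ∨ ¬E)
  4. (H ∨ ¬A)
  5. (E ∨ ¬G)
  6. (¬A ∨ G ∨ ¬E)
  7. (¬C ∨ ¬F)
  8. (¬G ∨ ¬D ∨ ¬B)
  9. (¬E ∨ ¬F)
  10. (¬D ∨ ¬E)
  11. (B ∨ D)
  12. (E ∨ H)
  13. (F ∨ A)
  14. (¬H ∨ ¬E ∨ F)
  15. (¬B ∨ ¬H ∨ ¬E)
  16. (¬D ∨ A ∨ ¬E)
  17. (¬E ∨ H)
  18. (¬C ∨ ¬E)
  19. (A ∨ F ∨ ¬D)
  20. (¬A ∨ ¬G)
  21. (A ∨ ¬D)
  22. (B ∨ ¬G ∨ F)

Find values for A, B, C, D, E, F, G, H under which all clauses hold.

A=T, B=T, C=F, D=T, E=F, F=F, G=F, H=T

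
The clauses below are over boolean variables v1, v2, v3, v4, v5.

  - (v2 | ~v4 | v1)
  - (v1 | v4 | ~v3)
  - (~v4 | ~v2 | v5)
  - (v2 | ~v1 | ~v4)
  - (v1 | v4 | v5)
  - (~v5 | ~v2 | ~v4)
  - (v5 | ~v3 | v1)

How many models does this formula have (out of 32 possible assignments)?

10

Case analysis on v4 and v1:
  v4=1, v1=1: a clause becomes empty — 0.
  v4=1, v1=0: a clause becomes empty — 0.
  v4=0, v1=1: v2, v3, v5 free → 2^3 = 8.
  v4=0, v1=0: remaining (v2,v3,v5) ∈ {(0,0,1); (1,0,1)} — 2.
Total: 0 + 0 + 8 + 2 = 10.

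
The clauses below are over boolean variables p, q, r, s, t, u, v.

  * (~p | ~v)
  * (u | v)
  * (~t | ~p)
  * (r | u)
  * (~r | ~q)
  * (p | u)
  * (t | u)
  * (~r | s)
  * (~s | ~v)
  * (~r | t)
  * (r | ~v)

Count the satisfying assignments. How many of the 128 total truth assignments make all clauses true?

13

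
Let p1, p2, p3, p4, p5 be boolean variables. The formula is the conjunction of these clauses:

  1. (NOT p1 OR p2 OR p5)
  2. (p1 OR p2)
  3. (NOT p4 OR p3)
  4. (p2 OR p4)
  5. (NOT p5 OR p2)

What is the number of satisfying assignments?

Split on p2, then p1.
  p2=1, p1=1: p5 free; 3 ways for (p3,p4) × 2^1 = 6.
  p2=1, p1=0: p5 free; 3 ways for (p3,p4) × 2^1 = 6.
  p2=0, p1=1: a clause becomes empty — 0.
  p2=0, p1=0: a clause becomes empty — 0.
Total: 6 + 6 + 0 + 0 = 12.

12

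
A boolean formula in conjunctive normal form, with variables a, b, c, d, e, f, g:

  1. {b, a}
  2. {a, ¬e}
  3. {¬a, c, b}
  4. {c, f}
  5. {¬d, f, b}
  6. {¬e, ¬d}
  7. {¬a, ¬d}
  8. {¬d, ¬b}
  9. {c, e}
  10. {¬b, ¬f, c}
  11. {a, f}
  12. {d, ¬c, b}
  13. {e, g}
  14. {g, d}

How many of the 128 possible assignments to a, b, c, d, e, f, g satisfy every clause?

The models are:
  a=0 b=1 c=1 d=0 e=0 f=1 g=1
  a=1 b=1 c=1 d=0 e=0 f=0 g=1
  a=1 b=1 c=1 d=0 e=0 f=1 g=1
  a=1 b=1 c=1 d=0 e=1 f=0 g=1
  a=1 b=1 c=1 d=0 e=1 f=1 g=1
Count: 5.

5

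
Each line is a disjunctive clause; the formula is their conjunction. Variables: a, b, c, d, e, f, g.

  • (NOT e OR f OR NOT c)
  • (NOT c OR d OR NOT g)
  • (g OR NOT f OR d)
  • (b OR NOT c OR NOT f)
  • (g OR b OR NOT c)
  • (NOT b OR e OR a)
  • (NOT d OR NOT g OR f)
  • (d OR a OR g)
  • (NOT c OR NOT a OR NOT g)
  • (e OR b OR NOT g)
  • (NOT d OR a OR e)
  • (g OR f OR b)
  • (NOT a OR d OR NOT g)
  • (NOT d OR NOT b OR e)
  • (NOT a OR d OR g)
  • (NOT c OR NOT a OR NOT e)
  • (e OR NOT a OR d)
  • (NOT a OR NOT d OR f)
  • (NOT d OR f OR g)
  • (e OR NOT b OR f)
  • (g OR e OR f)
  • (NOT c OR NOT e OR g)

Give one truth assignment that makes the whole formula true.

a = F  b = T  c = T  d = T  e = T  f = T  g = T

Check each clause:
  1. (f OR NOT c OR NOT e) — f is true.
  2. (NOT g OR NOT c OR d) — d is true.
  3. (g OR d OR NOT f) — d is true.
  4. (NOT f OR NOT c OR b) — b is true.
  5. (NOT c OR b OR g) — b is true.
  6. (NOT b OR e OR a) — e is true.
  7. (NOT g OR NOT d OR f) — f is true.
  8. (d OR a OR g) — d is true.
  9. (NOT g OR NOT a OR NOT c) — NOT a is true.
  10. (e OR b OR NOT g) — b is true.
  11. (a OR NOT d OR e) — e is true.
  12. (b OR g OR f) — b is true.
  13. (NOT a OR NOT g OR d) — d is true.
  14. (NOT d OR NOT b OR e) — e is true.
  15. (NOT a OR d OR g) — d is true.
  16. (NOT a OR NOT e OR NOT c) — NOT a is true.
  17. (NOT a OR e OR d) — d is true.
  18. (NOT d OR NOT a OR f) — NOT a is true.
  19. (f OR g OR NOT d) — f is true.
  20. (NOT b OR e OR f) — e is true.
  21. (e OR f OR g) — e is true.
  22. (NOT e OR g OR NOT c) — g is true.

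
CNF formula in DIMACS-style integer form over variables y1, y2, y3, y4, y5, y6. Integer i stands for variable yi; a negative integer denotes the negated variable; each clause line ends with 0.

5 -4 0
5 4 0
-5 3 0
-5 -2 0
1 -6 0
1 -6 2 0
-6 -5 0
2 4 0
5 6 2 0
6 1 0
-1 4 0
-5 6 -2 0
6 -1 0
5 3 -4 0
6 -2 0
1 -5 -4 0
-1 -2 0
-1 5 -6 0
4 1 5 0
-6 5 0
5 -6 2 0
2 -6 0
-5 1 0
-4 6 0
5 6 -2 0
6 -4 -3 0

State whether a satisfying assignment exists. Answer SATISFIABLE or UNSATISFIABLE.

UNSATISFIABLE

y5 = True:
  propagation gives y3=True, y2=False, y6=False, y4=True; an empty clause results — contradiction.
y5 = False:
  propagation gives y4=False; an empty clause results — contradiction.
Every branch closes, so no satisfying assignment exists.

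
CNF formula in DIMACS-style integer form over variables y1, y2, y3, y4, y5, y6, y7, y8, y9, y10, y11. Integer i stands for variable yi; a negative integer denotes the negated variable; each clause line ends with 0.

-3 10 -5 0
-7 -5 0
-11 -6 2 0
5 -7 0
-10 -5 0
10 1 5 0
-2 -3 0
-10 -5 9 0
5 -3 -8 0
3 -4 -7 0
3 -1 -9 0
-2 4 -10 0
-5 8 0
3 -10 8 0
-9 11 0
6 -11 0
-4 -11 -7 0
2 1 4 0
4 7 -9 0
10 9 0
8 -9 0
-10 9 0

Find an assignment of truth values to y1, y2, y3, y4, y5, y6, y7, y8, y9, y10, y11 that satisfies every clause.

y1 = 0  y2 = 1  y3 = 0  y4 = 1  y5 = 1  y6 = 1  y7 = 0  y8 = 1  y9 = 1  y10 = 0  y11 = 1

Check each clause:
  1. {¬y5, y10, ¬y3} — ¬y3 is true.
  2. {¬y7, ¬y5} — ¬y7 is true.
  3. {¬y6, y2, ¬y11} — y2 is true.
  4. {¬y7, y5} — ¬y7 is true.
  5. {¬y10, ¬y5} — ¬y10 is true.
  6. {y1, y5, y10} — y5 is true.
  7. {¬y3, ¬y2} — ¬y3 is true.
  8. {¬y10, y9, ¬y5} — y9 is true.
  9. {¬y3, ¬y8, y5} — ¬y3 is true.
  10. {y3, ¬y4, ¬y7} — ¬y7 is true.
  11. {¬y9, ¬y1, y3} — ¬y1 is true.
  12. {¬y2, ¬y10, y4} — y4 is true.
  13. {y8, ¬y5} — y8 is true.
  14. {¬y10, y8, y3} — y8 is true.
  15. {¬y9, y11} — y11 is true.
  16. {¬y11, y6} — y6 is true.
  17. {¬y11, ¬y4, ¬y7} — ¬y7 is true.
  18. {y1, y4, y2} — y2 is true.
  19. {y7, y4, ¬y9} — y4 is true.
  20. {y9, y10} — y9 is true.
  21. {y8, ¬y9} — y8 is true.
  22. {¬y10, y9} — y9 is true.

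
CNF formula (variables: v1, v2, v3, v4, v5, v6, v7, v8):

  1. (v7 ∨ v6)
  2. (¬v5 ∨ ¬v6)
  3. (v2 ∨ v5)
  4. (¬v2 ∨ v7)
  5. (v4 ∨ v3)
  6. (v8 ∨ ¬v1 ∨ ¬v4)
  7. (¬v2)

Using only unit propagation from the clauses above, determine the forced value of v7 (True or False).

True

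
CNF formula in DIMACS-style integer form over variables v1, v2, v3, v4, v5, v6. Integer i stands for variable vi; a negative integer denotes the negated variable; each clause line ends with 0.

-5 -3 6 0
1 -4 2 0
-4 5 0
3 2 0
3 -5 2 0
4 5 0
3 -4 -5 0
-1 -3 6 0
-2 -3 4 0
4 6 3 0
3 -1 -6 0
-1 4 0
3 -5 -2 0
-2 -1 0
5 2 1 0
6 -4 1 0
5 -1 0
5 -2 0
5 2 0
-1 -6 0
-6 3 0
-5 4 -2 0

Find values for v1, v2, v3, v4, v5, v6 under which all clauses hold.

Branch on v1: take v1 = False.
Try v2 = False.
  then v4 is forced to False.
  then v3 is forced to True.
  then v5 is forced to True.
  then v6 is forced to True.
Every clause has at least one true literal under this assignment.

v1=0, v2=0, v3=1, v4=0, v5=1, v6=1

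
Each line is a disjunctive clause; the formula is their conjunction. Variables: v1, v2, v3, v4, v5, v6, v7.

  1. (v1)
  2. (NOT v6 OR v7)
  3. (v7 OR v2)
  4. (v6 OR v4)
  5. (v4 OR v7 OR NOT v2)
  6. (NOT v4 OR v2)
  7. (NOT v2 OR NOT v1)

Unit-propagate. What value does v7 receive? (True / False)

True

(v1) stands alone — v1 = True.
(NOT v1 OR NOT v2) with v1 = True leaves only NOT v2, so v2 = False.
(v7 OR v2) with v2 = False leaves only v7, so v7 = True.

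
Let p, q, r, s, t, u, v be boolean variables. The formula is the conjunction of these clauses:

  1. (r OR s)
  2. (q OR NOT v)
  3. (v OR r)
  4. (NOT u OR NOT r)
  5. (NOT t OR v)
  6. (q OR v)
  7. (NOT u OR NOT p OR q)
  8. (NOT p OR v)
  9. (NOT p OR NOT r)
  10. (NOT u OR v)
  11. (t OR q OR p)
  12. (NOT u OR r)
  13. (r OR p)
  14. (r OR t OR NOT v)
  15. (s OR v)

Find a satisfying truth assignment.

p=F, q=T, r=T, s=F, t=T, u=F, v=T

Check each clause:
  1. (r OR s) — r is true.
  2. (NOT v OR q) — q is true.
  3. (v OR r) — r is true.
  4. (NOT r OR NOT u) — NOT u is true.
  5. (NOT t OR v) — v is true.
  6. (q OR v) — q is true.
  7. (NOT u OR NOT p OR q) — q is true.
  8. (v OR NOT p) — NOT p is true.
  9. (NOT p OR NOT r) — NOT p is true.
  10. (NOT u OR v) — NOT u is true.
  11. (t OR p OR q) — q is true.
  12. (r OR NOT u) — NOT u is true.
  13. (p OR r) — r is true.
  14. (t OR r OR NOT v) — r is true.
  15. (v OR s) — v is true.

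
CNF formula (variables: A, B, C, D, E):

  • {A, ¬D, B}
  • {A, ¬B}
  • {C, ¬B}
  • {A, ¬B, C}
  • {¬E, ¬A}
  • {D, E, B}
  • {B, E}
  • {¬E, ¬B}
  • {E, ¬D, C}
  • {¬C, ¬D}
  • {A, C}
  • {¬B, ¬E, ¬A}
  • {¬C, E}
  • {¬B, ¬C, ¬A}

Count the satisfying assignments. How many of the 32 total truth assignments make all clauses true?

The models are:
  A=F B=F C=T D=F E=T
Count: 1.

1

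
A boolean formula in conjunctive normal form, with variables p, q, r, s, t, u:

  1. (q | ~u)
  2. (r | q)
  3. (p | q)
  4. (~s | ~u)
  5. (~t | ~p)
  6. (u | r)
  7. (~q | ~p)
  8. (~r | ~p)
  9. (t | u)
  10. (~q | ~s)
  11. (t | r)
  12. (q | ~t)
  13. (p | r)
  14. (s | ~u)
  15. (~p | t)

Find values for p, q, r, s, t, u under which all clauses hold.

p = False  q = True  r = True  s = False  t = True  u = False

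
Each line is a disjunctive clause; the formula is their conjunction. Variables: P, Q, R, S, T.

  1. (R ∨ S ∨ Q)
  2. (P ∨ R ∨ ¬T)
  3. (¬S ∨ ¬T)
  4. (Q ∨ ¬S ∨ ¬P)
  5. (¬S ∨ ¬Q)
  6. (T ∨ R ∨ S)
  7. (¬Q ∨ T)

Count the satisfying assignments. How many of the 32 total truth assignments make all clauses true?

Case analysis on S and Q:
  S=T, Q=T: a clause becomes empty — 0.
  S=T, Q=F: remaining (P,R,T) ∈ {(F,F,F); (F,T,F)} — 2.
  S=F, Q=T: remaining (P,R,T) ∈ {(F,T,T); (T,F,T); (T,T,T)} — 3.
  S=F, Q=F: remaining (P,R,T) ∈ {(F,T,F); (F,T,T); (T,T,F); (T,T,T)} — 4.
Total: 0 + 2 + 3 + 4 = 9.

9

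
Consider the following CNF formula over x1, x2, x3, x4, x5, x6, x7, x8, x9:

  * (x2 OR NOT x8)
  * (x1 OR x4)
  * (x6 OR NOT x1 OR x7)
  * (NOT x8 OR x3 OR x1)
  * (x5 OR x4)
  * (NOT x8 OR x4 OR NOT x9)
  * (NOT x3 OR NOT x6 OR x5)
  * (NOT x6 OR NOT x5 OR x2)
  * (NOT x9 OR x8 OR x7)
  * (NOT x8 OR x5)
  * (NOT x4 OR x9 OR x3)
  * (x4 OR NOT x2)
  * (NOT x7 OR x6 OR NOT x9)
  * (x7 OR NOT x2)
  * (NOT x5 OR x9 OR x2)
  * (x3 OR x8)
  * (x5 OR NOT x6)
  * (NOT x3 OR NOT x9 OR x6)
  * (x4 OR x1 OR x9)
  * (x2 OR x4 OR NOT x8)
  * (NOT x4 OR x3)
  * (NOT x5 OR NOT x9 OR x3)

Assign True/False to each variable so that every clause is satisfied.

x1 = False  x2 = False  x3 = True  x4 = True  x5 = False  x6 = False  x7 = True  x8 = False  x9 = False

Check each clause:
  1. (x2 OR NOT x8) — NOT x8 is true.
  2. (x4 OR x1) — x4 is true.
  3. (x6 OR NOT x1 OR x7) — x7 is true.
  4. (x1 OR x3 OR NOT x8) — NOT x8 is true.
  5. (x4 OR x5) — x4 is true.
  6. (NOT x9 OR x4 OR NOT x8) — NOT x8 is true.
  7. (x5 OR NOT x6 OR NOT x3) — NOT x6 is true.
  8. (NOT x6 OR NOT x5 OR x2) — NOT x6 is true.
  9. (NOT x9 OR x8 OR x7) — x7 is true.
  10. (NOT x8 OR x5) — NOT x8 is true.
  11. (x9 OR NOT x4 OR x3) — x3 is true.
  12. (NOT x2 OR x4) — x4 is true.
  13. (NOT x7 OR NOT x9 OR x6) — NOT x9 is true.
  14. (NOT x2 OR x7) — NOT x2 is true.
  15. (x9 OR NOT x5 OR x2) — NOT x5 is true.
  16. (x8 OR x3) — x3 is true.
  17. (NOT x6 OR x5) — NOT x6 is true.
  18. (x6 OR NOT x3 OR NOT x9) — NOT x9 is true.
  19. (x4 OR x9 OR x1) — x4 is true.
  20. (x4 OR NOT x8 OR x2) — NOT x8 is true.
  21. (x3 OR NOT x4) — x3 is true.
  22. (NOT x5 OR NOT x9 OR x3) — x3 is true.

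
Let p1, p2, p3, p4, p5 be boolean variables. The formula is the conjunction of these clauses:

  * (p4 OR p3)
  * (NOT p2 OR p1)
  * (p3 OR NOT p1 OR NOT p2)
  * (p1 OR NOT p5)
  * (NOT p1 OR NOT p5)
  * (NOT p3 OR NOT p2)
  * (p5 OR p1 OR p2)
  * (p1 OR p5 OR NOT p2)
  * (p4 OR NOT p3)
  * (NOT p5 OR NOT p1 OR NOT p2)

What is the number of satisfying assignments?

2

Satisfying assignments:
  p1=T p2=F p3=F p4=T p5=F
  p1=T p2=F p3=T p4=T p5=F
Count: 2.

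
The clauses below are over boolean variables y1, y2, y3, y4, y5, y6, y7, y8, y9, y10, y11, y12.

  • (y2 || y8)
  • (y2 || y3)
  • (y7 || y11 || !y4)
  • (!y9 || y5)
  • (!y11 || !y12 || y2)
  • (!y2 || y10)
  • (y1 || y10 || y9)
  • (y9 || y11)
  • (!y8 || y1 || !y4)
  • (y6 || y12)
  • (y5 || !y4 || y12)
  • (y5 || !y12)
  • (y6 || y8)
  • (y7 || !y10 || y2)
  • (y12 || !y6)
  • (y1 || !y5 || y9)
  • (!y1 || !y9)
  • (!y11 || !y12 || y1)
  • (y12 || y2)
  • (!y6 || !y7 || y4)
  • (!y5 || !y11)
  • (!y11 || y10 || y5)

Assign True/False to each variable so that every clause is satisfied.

y1 = False  y2 = True  y3 = False  y4 = False  y5 = True  y6 = True  y7 = False  y8 = True  y9 = True  y10 = True  y11 = False  y12 = True

Check each clause:
  1. (y2 || y8) — y8 is true.
  2. (y2 || y3) — y2 is true.
  3. (y7 || !y4 || y11) — !y4 is true.
  4. (!y9 || y5) — y5 is true.
  5. (!y11 || !y12 || y2) — y2 is true.
  6. (!y2 || y10) — y10 is true.
  7. (y1 || y9 || y10) — y10 is true.
  8. (y9 || y11) — y9 is true.
  9. (!y4 || y1 || !y8) — !y4 is true.
  10. (y12 || y6) — y12 is true.
  11. (y5 || y12 || !y4) — y5 is true.
  12. (!y12 || y5) — y5 is true.
  13. (y8 || y6) — y8 is true.
  14. (!y10 || y2 || y7) — y2 is true.
  15. (y12 || !y6) — y12 is true.
  16. (y1 || !y5 || y9) — y9 is true.
  17. (!y1 || !y9) — !y1 is true.
  18. (!y12 || !y11 || y1) — !y11 is true.
  19. (y2 || y12) — y2 is true.
  20. (y4 || !y7 || !y6) — !y7 is true.
  21. (!y5 || !y11) — !y11 is true.
  22. (y10 || !y11 || y5) — !y11 is true.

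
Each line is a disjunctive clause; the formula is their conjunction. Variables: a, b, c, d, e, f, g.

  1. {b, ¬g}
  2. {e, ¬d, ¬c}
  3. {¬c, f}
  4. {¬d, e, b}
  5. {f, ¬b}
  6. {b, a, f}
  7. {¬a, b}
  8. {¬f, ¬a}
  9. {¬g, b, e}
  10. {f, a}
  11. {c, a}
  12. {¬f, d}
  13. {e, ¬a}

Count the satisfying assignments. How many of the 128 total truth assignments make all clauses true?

3

The models are:
  a=F b=F c=T d=T e=T f=T g=F
  a=F b=T c=T d=T e=T f=T g=F
  a=F b=T c=T d=T e=T f=T g=T
That's 3 in total.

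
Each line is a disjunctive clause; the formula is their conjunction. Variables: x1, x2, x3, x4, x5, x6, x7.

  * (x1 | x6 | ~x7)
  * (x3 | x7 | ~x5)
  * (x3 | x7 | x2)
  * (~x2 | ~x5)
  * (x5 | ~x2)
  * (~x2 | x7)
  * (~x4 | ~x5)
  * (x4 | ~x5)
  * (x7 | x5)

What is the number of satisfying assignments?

12

Case analysis on x5 and x7:
  x5=1, x7=1: a clause becomes empty — 0.
  x5=1, x7=0: a clause becomes empty — 0.
  x5=0, x7=1: x3, x4 free; 3 ways for (x1,x2,x6) × 2^2 = 12.
  x5=0, x7=0: a clause becomes empty — 0.
Total: 0 + 0 + 12 + 0 = 12.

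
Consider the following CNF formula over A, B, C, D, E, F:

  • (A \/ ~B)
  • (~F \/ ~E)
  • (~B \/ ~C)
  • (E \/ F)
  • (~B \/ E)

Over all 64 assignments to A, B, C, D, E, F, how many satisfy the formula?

18

Split on B, then E.
  B=1, E=1: remaining (A,C,D,F) ∈ {(1,0,0,0); (1,0,1,0)} — 2.
  B=1, E=0: a clause becomes empty — 0.
  B=0, E=1: forces F=0; A, C, D free → 2^3 = 8.
  B=0, E=0: forces F=1; A, C, D free → 2^3 = 8.
Total: 2 + 0 + 8 + 8 = 18.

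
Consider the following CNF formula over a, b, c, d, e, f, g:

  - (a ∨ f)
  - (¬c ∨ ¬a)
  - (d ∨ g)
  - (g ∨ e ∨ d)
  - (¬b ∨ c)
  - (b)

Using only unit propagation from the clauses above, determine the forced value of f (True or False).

True

(b) stands alone — b = True.
(c ∨ ¬b) with b = True leaves only c, so c = True.
(¬c ∨ ¬a): since c = True, the clause reduces to (¬a). a = False.
(f ∨ a) with a = False leaves only f, so f = True.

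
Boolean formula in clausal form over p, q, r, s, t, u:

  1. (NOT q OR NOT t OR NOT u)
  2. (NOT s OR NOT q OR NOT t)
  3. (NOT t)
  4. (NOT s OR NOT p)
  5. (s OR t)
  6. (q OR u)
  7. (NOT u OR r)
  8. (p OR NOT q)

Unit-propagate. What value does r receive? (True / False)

True

(NOT t) stands alone — t = False.
In (s OR t), t is now false; s must hold, so s = True.
From (NOT s OR NOT p) and s = True: p = False.
From (NOT q OR p) and p = False: q = False.
(q OR u): since q = False, the clause reduces to (u). u = True.
(r OR NOT u): since u = True, the clause reduces to (r). r = True.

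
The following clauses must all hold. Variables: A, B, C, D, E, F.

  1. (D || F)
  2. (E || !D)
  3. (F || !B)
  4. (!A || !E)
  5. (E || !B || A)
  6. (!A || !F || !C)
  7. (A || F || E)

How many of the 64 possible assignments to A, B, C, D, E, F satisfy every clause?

14

Split on A, then E.
  A=1, E=1: a clause becomes empty — 0.
  A=1, E=0: remaining (B,C,D,F) ∈ {(0,0,0,1); (1,0,0,1)} — 2.
  A=0, E=1: C free; 5 ways for (B,D,F) × 2^1 = 10.
  A=0, E=0: remaining (B,C,D,F) ∈ {(0,0,0,1); (0,1,0,1)} — 2.
Total: 0 + 2 + 10 + 2 = 14.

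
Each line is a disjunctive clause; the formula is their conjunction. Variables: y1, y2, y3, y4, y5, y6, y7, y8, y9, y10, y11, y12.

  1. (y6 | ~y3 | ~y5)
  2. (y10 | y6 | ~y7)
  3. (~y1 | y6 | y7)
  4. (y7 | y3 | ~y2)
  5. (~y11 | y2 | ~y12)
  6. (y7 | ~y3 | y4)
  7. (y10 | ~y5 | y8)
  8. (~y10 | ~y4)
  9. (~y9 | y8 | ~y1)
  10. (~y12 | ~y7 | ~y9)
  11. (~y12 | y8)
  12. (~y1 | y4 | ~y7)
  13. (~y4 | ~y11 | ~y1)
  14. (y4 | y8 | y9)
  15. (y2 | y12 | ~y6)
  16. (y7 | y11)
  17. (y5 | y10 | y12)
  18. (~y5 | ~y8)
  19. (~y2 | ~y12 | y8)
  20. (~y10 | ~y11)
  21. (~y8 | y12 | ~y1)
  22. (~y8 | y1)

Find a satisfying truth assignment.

y1=F  y2=F  y3=F  y4=F  y5=F  y6=F  y7=T  y8=F  y9=T  y10=T  y11=F  y12=F

Check each clause:
  1. (y6 | ~y5 | ~y3) — ~y5 is true.
  2. (~y7 | y10 | y6) — y10 is true.
  3. (y6 | ~y1 | y7) — ~y1 is true.
  4. (y3 | ~y2 | y7) — ~y2 is true.
  5. (~y11 | ~y12 | y2) — ~y12 is true.
  6. (~y3 | y7 | y4) — ~y3 is true.
  7. (y8 | y10 | ~y5) — y10 is true.
  8. (~y10 | ~y4) — ~y4 is true.
  9. (~y1 | ~y9 | y8) — ~y1 is true.
  10. (~y9 | ~y12 | ~y7) — ~y12 is true.
  11. (~y12 | y8) — ~y12 is true.
  12. (y4 | ~y7 | ~y1) — ~y1 is true.
  13. (~y1 | ~y4 | ~y11) — ~y4 is true.
  14. (y4 | y8 | y9) — y9 is true.
  15. (y2 | ~y6 | y12) — ~y6 is true.
  16. (y11 | y7) — y7 is true.
  17. (y12 | y10 | y5) — y10 is true.
  18. (~y8 | ~y5) — ~y8 is true.
  19. (y8 | ~y12 | ~y2) — ~y12 is true.
  20. (~y10 | ~y11) — ~y11 is true.
  21. (y12 | ~y1 | ~y8) — ~y8 is true.
  22. (~y8 | y1) — ~y8 is true.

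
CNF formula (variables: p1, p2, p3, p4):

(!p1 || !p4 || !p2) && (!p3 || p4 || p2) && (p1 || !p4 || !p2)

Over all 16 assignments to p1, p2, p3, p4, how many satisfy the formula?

Split on p2, then p4.
  p2=1, p4=1: a clause becomes empty — 0.
  p2=1, p4=0: remaining (p1,p3) ∈ {(0,0); (0,1); (1,0); (1,1)} — 4.
  p2=0, p4=1: remaining (p1,p3) ∈ {(0,0); (0,1); (1,0); (1,1)} — 4.
  p2=0, p4=0: remaining (p1,p3) ∈ {(0,0); (1,0)} — 2.
Total: 0 + 4 + 4 + 2 = 10.

10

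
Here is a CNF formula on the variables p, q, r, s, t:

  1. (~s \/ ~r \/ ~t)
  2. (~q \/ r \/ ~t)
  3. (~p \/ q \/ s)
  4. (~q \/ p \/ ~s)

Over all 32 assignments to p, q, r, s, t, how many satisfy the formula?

Split on q, then s.
  q=1, s=1: remaining (p,r,t) ∈ {(1,0,0); (1,1,0)} — 2.
  q=1, s=0: p free; 3 ways for (r,t) × 2^1 = 6.
  q=0, s=1: p free; 3 ways for (r,t) × 2^1 = 6.
  q=0, s=0: remaining (p,r,t) ∈ {(0,0,0); (0,0,1); (0,1,0); (0,1,1)} — 4.
Total: 2 + 6 + 6 + 4 = 18.

18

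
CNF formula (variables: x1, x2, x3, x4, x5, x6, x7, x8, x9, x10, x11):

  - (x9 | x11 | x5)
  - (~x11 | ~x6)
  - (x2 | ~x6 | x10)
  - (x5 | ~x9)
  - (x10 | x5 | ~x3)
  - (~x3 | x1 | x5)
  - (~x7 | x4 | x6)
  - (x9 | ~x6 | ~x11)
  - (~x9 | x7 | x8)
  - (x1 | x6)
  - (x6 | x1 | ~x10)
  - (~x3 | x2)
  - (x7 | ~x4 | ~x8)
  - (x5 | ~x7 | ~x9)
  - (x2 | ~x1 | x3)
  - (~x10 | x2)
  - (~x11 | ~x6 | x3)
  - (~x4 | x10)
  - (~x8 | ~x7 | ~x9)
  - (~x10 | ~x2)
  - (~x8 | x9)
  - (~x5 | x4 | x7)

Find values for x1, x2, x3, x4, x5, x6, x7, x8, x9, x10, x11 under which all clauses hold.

x1 = 1, x2 = 1, x3 = 0, x4 = 0, x5 = 1, x6 = 1, x7 = 1, x8 = 0, x9 = 1, x10 = 0, x11 = 0

Check each clause:
  1. (x9 | x5 | x11) — x9 is true.
  2. (~x11 | ~x6) — ~x11 is true.
  3. (~x6 | x10 | x2) — x2 is true.
  4. (~x9 | x5) — x5 is true.
  5. (x5 | x10 | ~x3) — ~x3 is true.
  6. (x5 | x1 | ~x3) — x1 is true.
  7. (x4 | x6 | ~x7) — x6 is true.
  8. (x9 | ~x11 | ~x6) — x9 is true.
  9. (x7 | x8 | ~x9) — x7 is true.
  10. (x6 | x1) — x1 is true.
  11. (~x10 | x1 | x6) — x1 is true.
  12. (~x3 | x2) — x2 is true.
  13. (x7 | ~x8 | ~x4) — ~x8 is true.
  14. (~x7 | x5 | ~x9) — x5 is true.
  15. (~x1 | x2 | x3) — x2 is true.
  16. (~x10 | x2) — x2 is true.
  17. (~x6 | ~x11 | x3) — ~x11 is true.
  18. (~x4 | x10) — ~x4 is true.
  19. (~x8 | ~x7 | ~x9) — ~x8 is true.
  20. (~x10 | ~x2) — ~x10 is true.
  21. (~x8 | x9) — ~x8 is true.
  22. (x4 | ~x5 | x7) — x7 is true.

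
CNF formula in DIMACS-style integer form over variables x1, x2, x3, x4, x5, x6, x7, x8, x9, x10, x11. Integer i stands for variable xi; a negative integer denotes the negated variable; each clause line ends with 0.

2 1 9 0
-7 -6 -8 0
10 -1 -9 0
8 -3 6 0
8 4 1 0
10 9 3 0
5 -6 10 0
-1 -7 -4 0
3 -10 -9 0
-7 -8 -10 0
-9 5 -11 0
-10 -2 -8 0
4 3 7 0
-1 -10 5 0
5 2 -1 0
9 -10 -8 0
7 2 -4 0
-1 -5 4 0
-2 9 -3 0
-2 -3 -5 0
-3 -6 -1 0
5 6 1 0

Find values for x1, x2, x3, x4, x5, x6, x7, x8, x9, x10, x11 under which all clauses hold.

x1=0, x2=0, x3=0, x4=0, x5=1, x6=0, x7=1, x8=1, x9=1, x10=0, x11=1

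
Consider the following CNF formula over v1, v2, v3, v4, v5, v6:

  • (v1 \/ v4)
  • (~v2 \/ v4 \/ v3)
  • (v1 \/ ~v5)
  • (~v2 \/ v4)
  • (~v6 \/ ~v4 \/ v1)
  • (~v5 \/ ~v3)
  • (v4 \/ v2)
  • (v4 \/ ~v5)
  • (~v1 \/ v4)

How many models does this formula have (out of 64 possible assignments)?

16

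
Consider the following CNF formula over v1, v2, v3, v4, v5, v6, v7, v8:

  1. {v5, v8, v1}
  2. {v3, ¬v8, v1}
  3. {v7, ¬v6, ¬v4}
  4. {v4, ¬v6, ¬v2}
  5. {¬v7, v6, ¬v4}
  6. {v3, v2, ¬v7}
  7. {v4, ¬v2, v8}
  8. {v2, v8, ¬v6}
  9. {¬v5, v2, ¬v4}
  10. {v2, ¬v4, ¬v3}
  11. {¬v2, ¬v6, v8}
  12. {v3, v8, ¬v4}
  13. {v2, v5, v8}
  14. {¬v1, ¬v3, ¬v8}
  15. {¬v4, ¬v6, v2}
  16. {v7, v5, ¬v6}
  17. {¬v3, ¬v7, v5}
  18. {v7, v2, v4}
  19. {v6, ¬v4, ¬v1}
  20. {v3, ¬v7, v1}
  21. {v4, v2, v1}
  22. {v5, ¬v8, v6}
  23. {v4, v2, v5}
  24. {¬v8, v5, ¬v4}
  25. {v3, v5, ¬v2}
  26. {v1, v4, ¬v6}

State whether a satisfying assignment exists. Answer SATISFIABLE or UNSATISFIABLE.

Branch on v1: take v1 = True.
Set v2 = True and propagate.
For the remaining variables, v3 = False, v4 = True, v5 = True, v6 = True, v7 = True, v8 = True works.
So v1 = T, v2 = T, v3 = F, v4 = T, v5 = T, v6 = T, v7 = T, v8 = T is a satisfying assignment.

SATISFIABLE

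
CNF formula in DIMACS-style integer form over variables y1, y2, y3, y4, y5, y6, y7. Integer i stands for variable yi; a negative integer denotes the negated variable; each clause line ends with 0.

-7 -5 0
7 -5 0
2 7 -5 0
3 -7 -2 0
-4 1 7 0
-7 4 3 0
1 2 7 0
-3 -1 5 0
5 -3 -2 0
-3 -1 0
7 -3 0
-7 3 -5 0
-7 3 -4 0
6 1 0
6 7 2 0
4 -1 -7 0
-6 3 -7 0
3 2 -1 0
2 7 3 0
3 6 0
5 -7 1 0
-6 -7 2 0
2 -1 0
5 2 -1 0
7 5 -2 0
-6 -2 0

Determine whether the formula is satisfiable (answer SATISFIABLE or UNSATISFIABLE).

UNSATISFIABLE

y7 = True:
  propagation gives y5=False, y1=True, y3=False, y2=False; an empty clause results — contradiction.
y7 = False:
  propagation gives y5=False, y3=False, y2=True; an empty clause results — contradiction.
Every branch closes, so no satisfying assignment exists.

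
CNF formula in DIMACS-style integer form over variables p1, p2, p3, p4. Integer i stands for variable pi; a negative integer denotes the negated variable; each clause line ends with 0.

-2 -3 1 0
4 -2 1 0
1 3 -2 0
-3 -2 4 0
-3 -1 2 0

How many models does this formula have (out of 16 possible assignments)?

Split on p2, then p1.
  p2=T, p1=T: remaining (p3,p4) ∈ {(F,F); (F,T); (T,T)} — 3.
  p2=T, p1=F: a clause becomes empty — 0.
  p2=F, p1=T: remaining (p3,p4) ∈ {(F,F); (F,T)} — 2.
  p2=F, p1=F: remaining (p3,p4) ∈ {(F,F); (F,T); (T,F); (T,T)} — 4.
Total: 3 + 0 + 2 + 4 = 9.

9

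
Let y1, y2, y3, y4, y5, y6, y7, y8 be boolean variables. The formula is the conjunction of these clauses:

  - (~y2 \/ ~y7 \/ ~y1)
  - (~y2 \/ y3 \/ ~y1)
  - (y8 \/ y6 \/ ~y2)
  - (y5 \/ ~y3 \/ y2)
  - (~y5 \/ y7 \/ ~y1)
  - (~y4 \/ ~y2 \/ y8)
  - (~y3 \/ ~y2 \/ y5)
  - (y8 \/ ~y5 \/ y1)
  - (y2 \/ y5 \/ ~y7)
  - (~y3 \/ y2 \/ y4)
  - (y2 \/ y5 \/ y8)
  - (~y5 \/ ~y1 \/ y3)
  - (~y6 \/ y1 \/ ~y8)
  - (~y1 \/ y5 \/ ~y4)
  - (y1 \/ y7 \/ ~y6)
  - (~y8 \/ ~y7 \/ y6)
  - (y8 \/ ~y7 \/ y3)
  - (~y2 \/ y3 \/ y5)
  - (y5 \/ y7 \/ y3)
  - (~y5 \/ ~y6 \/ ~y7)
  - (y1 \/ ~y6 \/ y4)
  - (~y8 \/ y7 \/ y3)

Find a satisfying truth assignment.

y1=T, y2=F, y3=T, y4=T, y5=T, y6=F, y7=T, y8=F

Try y1 = True.
Try y2 = False.
Try y3 = True.
  then y5 is forced to True.
  then y7 is forced to True.
  then y4 is forced to True.
  then y6 is forced to False.
  then y8 is forced to False.
Check each clause:
  1. (~y7 \/ ~y1 \/ ~y2) — ~y2 is true.
  2. (y3 \/ ~y1 \/ ~y2) — y3 is true.
  3. (~y2 \/ y8 \/ y6) — ~y2 is true.
  4. (~y3 \/ y5 \/ y2) — y5 is true.
  5. (~y1 \/ ~y5 \/ y7) — y7 is true.
  6. (y8 \/ ~y4 \/ ~y2) — ~y2 is true.
  7. (~y2 \/ y5 \/ ~y3) — y5 is true.
  8. (y1 \/ ~y5 \/ y8) — y1 is true.
  9. (~y7 \/ y2 \/ y5) — y5 is true.
  10. (y4 \/ y2 \/ ~y3) — y4 is true.
  11. (y8 \/ y2 \/ y5) — y5 is true.
  12. (y3 \/ ~y1 \/ ~y5) — y3 is true.
  13. (~y8 \/ y1 \/ ~y6) — ~y8 is true.
  14. (~y4 \/ y5 \/ ~y1) — y5 is true.
  15. (y1 \/ y7 \/ ~y6) — y1 is true.
  16. (y6 \/ ~y7 \/ ~y8) — ~y8 is true.
  17. (y8 \/ y3 \/ ~y7) — y3 is true.
  18. (y5 \/ ~y2 \/ y3) — y3 is true.
  19. (y5 \/ y3 \/ y7) — y3 is true.
  20. (~y6 \/ ~y5 \/ ~y7) — ~y6 is true.
  21. (~y6 \/ y1 \/ y4) — y1 is true.
  22. (y7 \/ ~y8 \/ y3) — ~y8 is true.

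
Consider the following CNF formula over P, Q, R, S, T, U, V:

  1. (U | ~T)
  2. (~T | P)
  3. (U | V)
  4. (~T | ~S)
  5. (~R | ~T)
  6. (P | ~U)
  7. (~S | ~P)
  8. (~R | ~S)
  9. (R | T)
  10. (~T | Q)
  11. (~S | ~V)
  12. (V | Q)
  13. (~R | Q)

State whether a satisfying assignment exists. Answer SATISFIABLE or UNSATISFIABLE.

SATISFIABLE

Pure literal: Q appears only positively; assign Q = True.
Pure literal: S appears only negated; assign S = False.
Branch on P: take P = True.
For the remaining variables, R = False, T = True, U = True, V = True works.
So P = True, Q = True, R = False, S = False, T = True, U = True, V = True is a satisfying assignment.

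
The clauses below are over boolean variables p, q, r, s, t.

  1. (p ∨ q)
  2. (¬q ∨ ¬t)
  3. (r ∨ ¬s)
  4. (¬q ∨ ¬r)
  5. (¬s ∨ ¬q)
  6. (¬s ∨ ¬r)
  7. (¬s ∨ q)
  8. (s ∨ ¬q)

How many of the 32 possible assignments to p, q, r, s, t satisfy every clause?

4

The models are:
  p=1 q=0 r=0 s=0 t=0
  p=1 q=0 r=0 s=0 t=1
  p=1 q=0 r=1 s=0 t=0
  p=1 q=0 r=1 s=0 t=1
That's 4 in total.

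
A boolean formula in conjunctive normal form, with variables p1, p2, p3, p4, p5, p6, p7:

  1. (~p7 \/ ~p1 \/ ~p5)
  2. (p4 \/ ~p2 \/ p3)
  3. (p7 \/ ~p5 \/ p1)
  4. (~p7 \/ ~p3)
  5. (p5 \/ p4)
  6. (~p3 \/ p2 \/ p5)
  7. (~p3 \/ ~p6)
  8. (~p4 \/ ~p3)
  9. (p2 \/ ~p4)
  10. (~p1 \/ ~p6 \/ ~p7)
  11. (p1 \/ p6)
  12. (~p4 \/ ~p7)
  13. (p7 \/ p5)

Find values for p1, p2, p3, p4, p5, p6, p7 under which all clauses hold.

p1=True, p2=True, p3=False, p4=True, p5=True, p6=True, p7=False

Check each clause:
  1. (~p7 \/ ~p5 \/ ~p1) — ~p7 is true.
  2. (p3 \/ p4 \/ ~p2) — p4 is true.
  3. (~p5 \/ p7 \/ p1) — p1 is true.
  4. (~p7 \/ ~p3) — ~p7 is true.
  5. (p4 \/ p5) — p4 is true.
  6. (~p3 \/ p5 \/ p2) — ~p3 is true.
  7. (~p6 \/ ~p3) — ~p3 is true.
  8. (~p4 \/ ~p3) — ~p3 is true.
  9. (~p4 \/ p2) — p2 is true.
  10. (~p7 \/ ~p1 \/ ~p6) — ~p7 is true.
  11. (p6 \/ p1) — p1 is true.
  12. (~p4 \/ ~p7) — ~p7 is true.
  13. (p7 \/ p5) — p5 is true.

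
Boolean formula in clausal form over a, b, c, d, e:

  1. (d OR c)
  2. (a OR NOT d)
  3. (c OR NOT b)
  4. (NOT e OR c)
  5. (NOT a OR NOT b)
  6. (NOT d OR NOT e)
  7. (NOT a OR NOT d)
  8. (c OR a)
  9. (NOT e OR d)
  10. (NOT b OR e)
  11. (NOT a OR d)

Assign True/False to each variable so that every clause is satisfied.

a = 0, b = 0, c = 1, d = 0, e = 0

b occurs only negated in the remaining clauses — set b = False.
Pure literal: c appears only positively; assign c = True.
Try a = False.
  then d is forced to False.
  then e is forced to False.
Every clause has at least one true literal under this assignment.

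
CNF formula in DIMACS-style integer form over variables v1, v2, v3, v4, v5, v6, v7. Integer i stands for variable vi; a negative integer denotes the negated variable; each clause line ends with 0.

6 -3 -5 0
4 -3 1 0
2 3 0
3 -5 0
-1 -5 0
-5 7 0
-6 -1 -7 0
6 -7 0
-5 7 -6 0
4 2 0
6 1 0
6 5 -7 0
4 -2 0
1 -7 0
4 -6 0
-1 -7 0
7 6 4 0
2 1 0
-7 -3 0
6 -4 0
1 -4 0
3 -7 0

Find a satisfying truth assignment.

v1=T  v2=T  v3=F  v4=T  v5=F  v6=T  v7=F

Check each clause:
  1. (v6 \/ ~v3 \/ ~v5) — ~v5 is true.
  2. (v4 \/ v1 \/ ~v3) — v1 is true.
  3. (v2 \/ v3) — v2 is true.
  4. (~v5 \/ v3) — ~v5 is true.
  5. (~v5 \/ ~v1) — ~v5 is true.
  6. (v7 \/ ~v5) — ~v5 is true.
  7. (~v6 \/ ~v7 \/ ~v1) — ~v7 is true.
  8. (~v7 \/ v6) — ~v7 is true.
  9. (v7 \/ ~v6 \/ ~v5) — ~v5 is true.
  10. (v4 \/ v2) — v2 is true.
  11. (v1 \/ v6) — v1 is true.
  12. (v5 \/ v6 \/ ~v7) — ~v7 is true.
  13. (~v2 \/ v4) — v4 is true.
  14. (~v7 \/ v1) — v1 is true.
  15. (~v6 \/ v4) — v4 is true.
  16. (~v7 \/ ~v1) — ~v7 is true.
  17. (v4 \/ v6 \/ v7) — v4 is true.
  18. (v1 \/ v2) — v1 is true.
  19. (~v3 \/ ~v7) — ~v7 is true.
  20. (~v4 \/ v6) — v6 is true.
  21. (~v4 \/ v1) — v1 is true.
  22. (~v7 \/ v3) — ~v7 is true.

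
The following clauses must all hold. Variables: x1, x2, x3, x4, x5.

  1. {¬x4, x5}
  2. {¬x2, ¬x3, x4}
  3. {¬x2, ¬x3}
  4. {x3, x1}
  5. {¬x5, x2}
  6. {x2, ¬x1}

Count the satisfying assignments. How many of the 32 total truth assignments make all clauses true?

4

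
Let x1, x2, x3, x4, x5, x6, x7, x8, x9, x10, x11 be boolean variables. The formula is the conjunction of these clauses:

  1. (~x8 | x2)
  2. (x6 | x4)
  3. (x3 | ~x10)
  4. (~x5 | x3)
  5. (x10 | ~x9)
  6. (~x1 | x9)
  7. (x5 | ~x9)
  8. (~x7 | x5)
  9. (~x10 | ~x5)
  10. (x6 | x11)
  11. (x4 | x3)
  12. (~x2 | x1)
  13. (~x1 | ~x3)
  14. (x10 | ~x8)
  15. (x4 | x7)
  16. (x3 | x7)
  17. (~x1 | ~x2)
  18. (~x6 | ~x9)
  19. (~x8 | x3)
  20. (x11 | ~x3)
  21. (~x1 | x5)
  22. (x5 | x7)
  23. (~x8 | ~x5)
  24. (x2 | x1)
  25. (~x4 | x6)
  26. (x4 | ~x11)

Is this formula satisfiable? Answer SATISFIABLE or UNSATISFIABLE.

x3 = True:
  propagation gives x1=False, x2=False; an empty clause results — contradiction.
x3 = False:
  propagation gives x10=False, x5=False, x9=False, x1=False; an empty clause results — contradiction.
Every branch closes, so no satisfying assignment exists.

UNSATISFIABLE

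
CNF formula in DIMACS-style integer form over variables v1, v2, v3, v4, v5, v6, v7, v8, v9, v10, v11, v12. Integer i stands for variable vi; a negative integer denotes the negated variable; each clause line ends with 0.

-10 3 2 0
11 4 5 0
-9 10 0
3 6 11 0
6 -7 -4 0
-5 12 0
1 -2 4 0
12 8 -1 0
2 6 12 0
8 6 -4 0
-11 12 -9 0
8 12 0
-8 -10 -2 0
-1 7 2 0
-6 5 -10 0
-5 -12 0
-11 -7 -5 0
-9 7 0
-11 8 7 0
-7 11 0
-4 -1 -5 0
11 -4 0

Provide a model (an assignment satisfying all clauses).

v1 = 1  v2 = 0  v3 = 0  v4 = 0  v5 = 0  v6 = 1  v7 = 1  v8 = 1  v9 = 0  v10 = 0  v11 = 1  v12 = 1

Check each clause:
  1. (~v10 \/ v2 \/ v3) — ~v10 is true.
  2. (v11 \/ v5 \/ v4) — v11 is true.
  3. (v10 \/ ~v9) — ~v9 is true.
  4. (v3 \/ v6 \/ v11) — v11 is true.
  5. (~v4 \/ ~v7 \/ v6) — ~v4 is true.
  6. (v12 \/ ~v5) — ~v5 is true.
  7. (v1 \/ ~v2 \/ v4) — v1 is true.
  8. (v8 \/ ~v1 \/ v12) — v8 is true.
  9. (v12 \/ v2 \/ v6) — v12 is true.
  10. (~v4 \/ v6 \/ v8) — v8 is true.
  11. (v12 \/ ~v9 \/ ~v11) — v12 is true.
  12. (v8 \/ v12) — v8 is true.
  13. (~v10 \/ ~v8 \/ ~v2) — ~v10 is true.
  14. (~v1 \/ v7 \/ v2) — v7 is true.
  15. (v5 \/ ~v6 \/ ~v10) — ~v10 is true.
  16. (~v12 \/ ~v5) — ~v5 is true.
  17. (~v7 \/ ~v11 \/ ~v5) — ~v5 is true.
  18. (v7 \/ ~v9) — ~v9 is true.
  19. (v7 \/ v8 \/ ~v11) — v8 is true.
  20. (v11 \/ ~v7) — v11 is true.
  21. (~v5 \/ ~v4 \/ ~v1) — ~v5 is true.
  22. (v11 \/ ~v4) — v11 is true.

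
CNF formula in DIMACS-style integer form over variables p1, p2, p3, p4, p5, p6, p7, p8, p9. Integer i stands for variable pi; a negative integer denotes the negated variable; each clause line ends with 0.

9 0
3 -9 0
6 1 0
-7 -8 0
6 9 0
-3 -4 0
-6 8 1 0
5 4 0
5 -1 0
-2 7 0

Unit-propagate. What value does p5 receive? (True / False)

Unit clause (p9) sets p9 = True.
From (!p9 || p3) and p9 = True: p3 = True.
From (!p3 || !p4) and p3 = True: p4 = False.
(p4 || p5): since p4 = False, the clause reduces to (p5). p5 = True.

True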